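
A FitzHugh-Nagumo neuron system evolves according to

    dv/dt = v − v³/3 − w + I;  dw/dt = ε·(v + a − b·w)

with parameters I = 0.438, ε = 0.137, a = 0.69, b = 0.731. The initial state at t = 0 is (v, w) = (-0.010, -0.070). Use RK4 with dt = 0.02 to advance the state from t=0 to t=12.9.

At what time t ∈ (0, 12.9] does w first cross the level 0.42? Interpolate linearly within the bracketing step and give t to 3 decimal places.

t=0.000: state=(-0.010, -0.070)
step 1 (dt=0.02): k1=(0.498, 0.100), k2=(0.502, 0.101), k3=(0.502, 0.101), k4=(0.506, 0.101); state += dt/6·(k1+2k2+2k3+k4)
t=0.020: state=(0.000, -0.068)
t=0.040: state=(0.010, -0.066)
t=0.060: state=(0.021, -0.064)
continuing one RK4 step at a time; state shown every 25 steps (Δt=0.5):
t=0.500: state=(0.296, -0.012)
t=1.000: state=(0.727, 0.069)
t=1.500: state=(1.209, 0.177)
t=2.000: state=(1.546, 0.307)
t=2.400: state=(1.661, 0.419)
next step: t=2.420: state=(1.664, 0.425) — w has crossed 0.42
linear interpolation between t=2.400 (0.41910) and t=2.420 (0.42470) → t≈2.403

t = 2.403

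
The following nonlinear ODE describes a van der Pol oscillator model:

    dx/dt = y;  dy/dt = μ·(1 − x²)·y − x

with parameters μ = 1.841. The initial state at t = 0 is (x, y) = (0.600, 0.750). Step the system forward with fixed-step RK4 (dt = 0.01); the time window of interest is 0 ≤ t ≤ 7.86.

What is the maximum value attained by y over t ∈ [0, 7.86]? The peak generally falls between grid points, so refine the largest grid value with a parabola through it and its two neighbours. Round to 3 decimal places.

t=0.000: state=(0.600, 0.750)
step 1 (dt=0.01): k1=(0.750, 0.284), k2=(0.751, 0.275), k3=(0.751, 0.275), k4=(0.753, 0.267); state += dt/6·(k1+2k2+2k3+k4)
t=0.010: state=(0.608, 0.753)
t=0.020: state=(0.615, 0.755)
t=0.030: state=(0.623, 0.758)
continuing one RK4 step at a time; state shown every 50 steps (Δt=0.5):
t=0.500: state=(0.965, 0.609)
t=1.000: state=(1.133, 0.041)
t=1.500: state=(1.020, -0.475)
t=2.000: state=(0.641, -1.112)
t=2.500: state=(-0.256, -2.720)
t=3.000: state=(-1.719, -1.796)
t=3.500: state=(-1.954, 0.193)
t=4.000: state=(-1.794, 0.392)
t=4.500: state=(-1.574, 0.491)
t=5.000: state=(-1.291, 0.660)
t=5.500: state=(-0.877, 1.065)
t=6.000: state=(-0.081, 2.383)
t=6.500: state=(1.518, 2.839)
t=7.000: state=(2.017, -0.077)
t=7.500: state=(1.882, -0.361)
t=7.860: state=(1.741, -0.421)
largest grid value and its neighbours: y(6.310)=3.61989, y(6.320)=3.62438, y(6.330)=3.62411
parabola through these three points peaks at t≈6.324 with y≈3.62485

max y = 3.625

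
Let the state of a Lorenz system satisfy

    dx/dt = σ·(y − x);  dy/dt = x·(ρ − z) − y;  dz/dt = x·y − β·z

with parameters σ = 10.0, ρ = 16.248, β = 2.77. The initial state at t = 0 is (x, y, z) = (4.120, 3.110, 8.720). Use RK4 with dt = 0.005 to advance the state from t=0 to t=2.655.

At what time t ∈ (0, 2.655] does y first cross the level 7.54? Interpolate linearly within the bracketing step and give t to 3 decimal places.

t = 0.152

t=0.000: state=(4.120, 3.110, 8.720)
step 1 (dt=0.005): k1=(-10.100, 27.905, -11.341), k2=(-9.150, 27.762, -11.056), k3=(-9.177, 27.777, -11.051), k4=(-8.252, 27.646, -10.765); state += dt/6·(k1+2k2+2k3+k4)
t=0.005: state=(4.074, 3.249, 8.665)
t=0.010: state=(4.037, 3.387, 8.612)
t=0.015: state=(4.009, 3.523, 8.563)
continuing one RK4 step at a time; state shown every 20 steps (Δt=0.1):
t=0.100: state=(4.495, 5.903, 8.257)
t=0.150: state=(5.381, 7.483, 8.733)
next step: t=0.155: state=(5.488, 7.648, 8.817) — y has crossed 7.54
linear interpolation between t=0.150 (7.48309) and t=0.155 (7.64832) → t≈0.152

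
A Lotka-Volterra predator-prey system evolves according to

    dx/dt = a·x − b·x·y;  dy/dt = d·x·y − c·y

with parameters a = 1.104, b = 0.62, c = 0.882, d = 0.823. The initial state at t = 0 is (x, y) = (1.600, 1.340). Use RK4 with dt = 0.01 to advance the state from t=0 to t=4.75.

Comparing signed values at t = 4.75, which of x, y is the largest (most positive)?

largest component: y

t=0.000: state=(1.600, 1.340)
step 1 (dt=0.01): k1=(0.437, 0.583), k2=(0.435, 0.586), k3=(0.435, 0.586), k4=(0.432, 0.590); state += dt/6·(k1+2k2+2k3+k4)
t=0.010: state=(1.604, 1.346)
t=0.020: state=(1.609, 1.352)
t=0.030: state=(1.613, 1.358)
continuing one RK4 step at a time; state shown every 20 steps (Δt=0.2):
t=0.200: state=(1.677, 1.471)
t=0.400: state=(1.725, 1.633)
t=0.600: state=(1.737, 1.821)
t=0.800: state=(1.707, 2.028)
t=1.000: state=(1.634, 2.239)
t=1.200: state=(1.524, 2.435)
t=1.400: state=(1.391, 2.596)
t=1.600: state=(1.248, 2.704)
t=1.800: state=(1.109, 2.751)
t=2.000: state=(0.983, 2.739)
t=2.200: state=(0.876, 2.675)
t=2.400: state=(0.789, 2.571)
t=2.600: state=(0.721, 2.440)
t=2.800: state=(0.670, 2.293)
t=3.000: state=(0.635, 2.140)
t=3.200: state=(0.613, 1.988)
t=3.400: state=(0.603, 1.841)
t=3.600: state=(0.604, 1.705)
t=3.800: state=(0.614, 1.579)
t=4.000: state=(0.634, 1.467)
t=4.200: state=(0.664, 1.368)
t=4.400: state=(0.702, 1.283)
t=4.600: state=(0.750, 1.212)
t=4.750: state=(0.793, 1.168)
compare at T: x=0.793, y=1.168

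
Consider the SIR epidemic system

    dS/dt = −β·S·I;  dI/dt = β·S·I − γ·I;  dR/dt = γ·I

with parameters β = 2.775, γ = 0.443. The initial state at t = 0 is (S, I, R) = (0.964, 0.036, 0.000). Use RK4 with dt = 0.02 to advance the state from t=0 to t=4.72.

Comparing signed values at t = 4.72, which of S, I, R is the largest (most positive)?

t=0.000: state=(0.964, 0.036, 0.000)
step 1 (dt=0.02): k1=(-0.096, 0.080, 0.016), k2=(-0.098, 0.082, 0.016), k3=(-0.098, 0.082, 0.016), k4=(-0.100, 0.084, 0.017); state += dt/6·(k1+2k2+2k3+k4)
t=0.020: state=(0.962, 0.038, 0.000)
t=0.040: state=(0.960, 0.039, 0.001)
t=0.060: state=(0.958, 0.041, 0.001)
continuing one RK4 step at a time; state shown every 10 steps (Δt=0.2):
t=0.200: state=(0.940, 0.056, 0.004)
t=0.400: state=(0.904, 0.085, 0.010)
t=0.600: state=(0.853, 0.127, 0.020)
t=0.800: state=(0.783, 0.184, 0.033)
t=1.000: state=(0.694, 0.254, 0.052)
t=1.200: state=(0.590, 0.332, 0.078)
t=1.400: state=(0.480, 0.408, 0.111)
t=1.600: state=(0.376, 0.474, 0.150)
t=1.800: state=(0.285, 0.521, 0.195)
t=2.000: state=(0.212, 0.546, 0.242)
t=2.200: state=(0.156, 0.553, 0.291)
t=2.400: state=(0.115, 0.546, 0.340)
t=2.600: state=(0.085, 0.528, 0.387)
t=2.800: state=(0.064, 0.503, 0.433)
t=3.000: state=(0.049, 0.475, 0.476)
t=3.200: state=(0.038, 0.445, 0.517)
t=3.400: state=(0.030, 0.415, 0.555)
t=3.600: state=(0.024, 0.386, 0.591)
t=3.800: state=(0.019, 0.357, 0.624)
t=4.000: state=(0.016, 0.330, 0.654)
t=4.200: state=(0.013, 0.305, 0.682)
t=4.400: state=(0.011, 0.281, 0.708)
t=4.600: state=(0.010, 0.258, 0.732)
t=4.720: state=(0.009, 0.246, 0.745)
compare at T: S=0.009, I=0.246, R=0.745

largest component: R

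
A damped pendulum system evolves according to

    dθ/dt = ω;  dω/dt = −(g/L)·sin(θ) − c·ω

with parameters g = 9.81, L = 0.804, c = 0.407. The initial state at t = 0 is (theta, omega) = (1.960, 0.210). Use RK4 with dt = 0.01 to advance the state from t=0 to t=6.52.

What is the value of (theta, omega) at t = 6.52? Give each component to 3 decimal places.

(theta, omega) = (-0.185, -1.469)

t=0.000: state=(1.960, 0.210)
step 1 (dt=0.01): k1=(0.210, -11.374), k2=(0.153, -11.346), k3=(0.153, -11.348), k4=(0.097, -11.321); state += dt/6·(k1+2k2+2k3+k4)
t=0.010: state=(1.962, 0.097)
t=0.020: state=(1.962, -0.016)
t=0.030: state=(1.961, -0.129)
continuing one RK4 step at a time; state shown every 25 steps (Δt=0.25):
t=0.250: state=(1.664, -2.573)
t=0.500: state=(0.698, -4.944)
t=0.750: state=(-0.571, -4.586)
t=1.000: state=(-1.378, -1.705)
t=1.250: state=(-1.417, 1.341)
t=1.500: state=(-0.753, 3.787)
t=1.750: state=(0.290, 4.045)
t=2.000: state=(1.050, 1.777)
t=2.250: state=(1.138, -1.045)
t=2.500: state=(0.582, -3.186)
t=2.750: state=(-0.281, -3.284)
t=3.000: state=(-0.879, -1.288)
t=3.250: state=(-0.889, 1.171)
t=3.500: state=(-0.362, 2.805)
t=3.750: state=(0.348, 2.518)
t=4.000: state=(0.763, 0.653)
t=4.250: state=(0.661, -1.394)
t=4.500: state=(0.150, -2.436)
t=4.750: state=(-0.411, -1.775)
t=5.000: state=(-0.648, -0.048)
t=5.250: state=(-0.447, 1.540)
t=5.500: state=(0.027, 2.006)
t=5.750: state=(0.437, 1.085)
t=6.000: state=(0.519, -0.438)
t=6.250: state=(0.254, -1.541)
t=6.500: state=(-0.155, -1.522)
t=6.520: state=(-0.185, -1.469)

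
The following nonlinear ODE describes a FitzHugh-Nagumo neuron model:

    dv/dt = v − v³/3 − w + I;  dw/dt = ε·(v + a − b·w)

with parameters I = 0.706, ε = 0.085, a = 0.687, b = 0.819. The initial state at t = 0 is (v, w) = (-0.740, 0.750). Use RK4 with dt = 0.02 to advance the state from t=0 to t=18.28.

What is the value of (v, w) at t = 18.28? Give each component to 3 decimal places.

(v, w) = (1.846, 0.523)

t=0.000: state=(-0.740, 0.750)
step 1 (dt=0.02): k1=(-0.649, -0.057), k2=(-0.651, -0.057), k3=(-0.651, -0.057), k4=(-0.654, -0.058); state += dt/6·(k1+2k2+2k3+k4)
t=0.020: state=(-0.753, 0.749)
t=0.040: state=(-0.766, 0.748)
t=0.060: state=(-0.779, 0.747)
continuing one RK4 step at a time; state shown every 50 steps (Δt=1):
t=1.000: state=(-1.371, 0.668)
t=2.000: state=(-1.611, 0.554)
t=3.000: state=(-1.608, 0.440)
t=4.000: state=(-1.552, 0.337)
t=5.000: state=(-1.486, 0.246)
t=6.000: state=(-1.417, 0.167)
t=7.000: state=(-1.345, 0.099)
t=8.000: state=(-1.270, 0.041)
t=9.000: state=(-1.189, -0.006)
t=10.000: state=(-1.101, -0.043)
t=11.000: state=(-1.000, -0.070)
t=12.000: state=(-0.877, -0.087)
t=13.000: state=(-0.708, -0.090)
t=14.000: state=(-0.432, -0.075)
t=15.000: state=(0.155, -0.028)
t=16.000: state=(1.343, 0.090)
t=17.000: state=(1.880, 0.280)
t=18.000: state=(1.864, 0.472)
t=18.280: state=(1.846, 0.523)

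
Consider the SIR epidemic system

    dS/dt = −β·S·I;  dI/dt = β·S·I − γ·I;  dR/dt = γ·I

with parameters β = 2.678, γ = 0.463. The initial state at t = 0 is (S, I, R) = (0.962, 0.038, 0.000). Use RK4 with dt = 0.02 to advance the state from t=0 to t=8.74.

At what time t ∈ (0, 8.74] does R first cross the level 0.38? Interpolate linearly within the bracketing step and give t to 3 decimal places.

t = 2.570

t=0.000: state=(0.962, 0.038, 0.000)
step 1 (dt=0.02): k1=(-0.098, 0.080, 0.018), k2=(-0.100, 0.082, 0.018), k3=(-0.100, 0.082, 0.018), k4=(-0.102, 0.084, 0.018); state += dt/6·(k1+2k2+2k3+k4)
t=0.020: state=(0.960, 0.040, 0.000)
t=0.040: state=(0.958, 0.041, 0.001)
t=0.060: state=(0.956, 0.043, 0.001)
continuing one RK4 step at a time; state shown every 25 steps (Δt=0.5):
t=0.500: state=(0.880, 0.104, 0.015)
t=1.000: state=(0.704, 0.242, 0.054)
t=1.500: state=(0.452, 0.417, 0.131)
t=2.000: state=(0.238, 0.520, 0.241)
t=2.500: state=(0.118, 0.519, 0.363)
t=2.560: state=(0.108, 0.514, 0.378)
next step: t=2.580: state=(0.105, 0.512, 0.382) — R has crossed 0.38
linear interpolation between t=2.560 (0.37766) and t=2.580 (0.38242) → t≈2.570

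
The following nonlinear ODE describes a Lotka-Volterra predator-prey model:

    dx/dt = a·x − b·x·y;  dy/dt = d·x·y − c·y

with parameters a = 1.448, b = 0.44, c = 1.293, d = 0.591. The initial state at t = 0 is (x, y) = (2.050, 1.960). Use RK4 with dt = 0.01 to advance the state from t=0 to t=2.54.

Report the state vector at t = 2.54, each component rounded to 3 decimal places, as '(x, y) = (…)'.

(x, y) = (1.686, 4.869)

t=0.000: state=(2.050, 1.960)
step 1 (dt=0.01): k1=(1.200, -0.160), k2=(1.205, -0.153), k3=(1.205, -0.153), k4=(1.209, -0.146); state += dt/6·(k1+2k2+2k3+k4)
t=0.010: state=(2.062, 1.958)
t=0.020: state=(2.074, 1.957)
t=0.030: state=(2.086, 1.956)
continuing one RK4 step at a time; state shown every 10 steps (Δt=0.1):
t=0.100: state=(2.174, 1.951)
t=0.200: state=(2.306, 1.957)
t=0.300: state=(2.444, 1.979)
t=0.400: state=(2.588, 2.018)
t=0.500: state=(2.733, 2.075)
t=0.600: state=(2.879, 2.152)
t=0.700: state=(3.021, 2.251)
t=0.800: state=(3.154, 2.374)
t=0.900: state=(3.273, 2.523)
t=1.000: state=(3.373, 2.698)
t=1.100: state=(3.447, 2.901)
t=1.200: state=(3.490, 3.129)
t=1.300: state=(3.495, 3.381)
t=1.400: state=(3.461, 3.649)
t=1.500: state=(3.386, 3.927)
t=1.600: state=(3.273, 4.202)
t=1.700: state=(3.126, 4.461)
t=1.800: state=(2.954, 4.692)
t=1.900: state=(2.765, 4.882)
t=2.000: state=(2.570, 5.023)
t=2.100: state=(2.376, 5.108)
t=2.200: state=(2.192, 5.137)
t=2.300: state=(2.022, 5.112)
t=2.400: state=(1.869, 5.039)
t=2.500: state=(1.734, 4.924)
t=2.540: state=(1.686, 4.869)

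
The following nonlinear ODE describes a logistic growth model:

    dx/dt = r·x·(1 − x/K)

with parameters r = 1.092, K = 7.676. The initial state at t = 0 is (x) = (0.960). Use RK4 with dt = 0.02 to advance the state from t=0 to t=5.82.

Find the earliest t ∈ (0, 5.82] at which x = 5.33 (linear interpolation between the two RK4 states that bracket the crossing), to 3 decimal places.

t=0.000: state=(0.960)
step 1 (dt=0.02): k1=(0.917), k2=(0.925), k3=(0.925), k4=(0.932); state += dt/6·(k1+2k2+2k3+k4)
t=0.020: state=(0.978)
t=0.040: state=(0.997)
t=0.060: state=(1.016)
continuing one RK4 step at a time; state shown every 10 steps (Δt=0.2):
t=0.200: state=(1.159)
t=0.400: state=(1.391)
t=0.600: state=(1.657)
t=0.800: state=(1.958)
t=1.000: state=(2.293)
t=1.200: state=(2.659)
t=1.400: state=(3.050)
t=1.600: state=(3.459)
t=1.800: state=(3.877)
t=2.000: state=(4.294)
t=2.200: state=(4.700)
t=2.400: state=(5.087)
t=2.520: state=(5.307)
next step: t=2.540: state=(5.343) — x has crossed 5.33
linear interpolation between t=2.520 (5.30695) and t=2.540 (5.34257) → t≈2.533

t = 2.533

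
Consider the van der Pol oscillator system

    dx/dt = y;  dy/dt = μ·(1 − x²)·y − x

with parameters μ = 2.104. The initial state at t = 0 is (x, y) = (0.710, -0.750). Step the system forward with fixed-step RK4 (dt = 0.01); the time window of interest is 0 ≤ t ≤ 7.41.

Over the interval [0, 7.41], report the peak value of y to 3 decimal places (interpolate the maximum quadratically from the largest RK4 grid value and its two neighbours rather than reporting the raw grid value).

max y = 3.944

t=0.000: state=(0.710, -0.750)
step 1 (dt=0.01): k1=(-0.750, -1.493), k2=(-0.757, -1.505), k3=(-0.758, -1.505), k4=(-0.765, -1.518); state += dt/6·(k1+2k2+2k3+k4)
t=0.010: state=(0.702, -0.765)
t=0.020: state=(0.695, -0.780)
t=0.030: state=(0.687, -0.796)
continuing one RK4 step at a time; state shown every 25 steps (Δt=0.25):
t=0.250: state=(0.468, -1.230)
t=0.500: state=(0.064, -2.079)
t=0.750: state=(-0.606, -3.272)
t=1.000: state=(-1.435, -2.841)
t=1.250: state=(-1.876, -0.785)
t=1.500: state=(-1.943, 0.067)
t=1.750: state=(-1.894, 0.274)
t=2.000: state=(-1.817, 0.339)
t=2.250: state=(-1.727, 0.378)
t=2.500: state=(-1.627, 0.418)
t=2.750: state=(-1.517, 0.469)
t=3.000: state=(-1.391, 0.538)
t=3.250: state=(-1.245, 0.641)
t=3.500: state=(-1.066, 0.803)
t=3.750: state=(-0.833, 1.088)
t=4.000: state=(-0.500, 1.640)
t=4.250: state=(0.033, 2.738)
t=4.500: state=(0.891, 3.939)
t=4.750: state=(1.730, 2.233)
t=5.000: state=(2.006, 0.303)
t=5.250: state=(2.005, -0.190)
t=5.500: state=(1.941, -0.296)
t=5.750: state=(1.862, -0.335)
t=6.000: state=(1.774, -0.365)
t=6.250: state=(1.679, -0.399)
t=6.500: state=(1.574, -0.443)
t=6.750: state=(1.456, -0.501)
t=7.000: state=(1.321, -0.584)
t=7.250: state=(1.160, -0.712)
t=7.410: state=(1.037, -0.834)
largest grid value and its neighbours: y(4.500)=3.93878, y(4.510)=3.94389, y(4.520)=3.94253
parabola through these three points peaks at t≈4.513 with y≈3.94416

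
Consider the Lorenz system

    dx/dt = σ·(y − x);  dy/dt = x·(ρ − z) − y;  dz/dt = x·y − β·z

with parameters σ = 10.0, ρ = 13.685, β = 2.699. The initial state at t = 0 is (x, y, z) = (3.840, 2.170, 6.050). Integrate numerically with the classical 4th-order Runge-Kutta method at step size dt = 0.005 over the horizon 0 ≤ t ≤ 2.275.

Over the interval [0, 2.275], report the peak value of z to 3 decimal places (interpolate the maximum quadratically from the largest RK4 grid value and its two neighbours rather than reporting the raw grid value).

t=0.000: state=(3.840, 2.170, 6.050)
step 1 (dt=0.005): k1=(-16.700, 27.148, -7.996), k2=(-15.604, 26.838, -7.775), k3=(-15.639, 26.857, -7.773), k4=(-14.575, 26.563, -7.556); state += dt/6·(k1+2k2+2k3+k4)
t=0.005: state=(3.762, 2.304, 6.011)
t=0.010: state=(3.694, 2.436, 5.974)
t=0.015: state=(3.636, 2.565, 5.940)
continuing one RK4 step at a time; state shown every 20 steps (Δt=0.1):
t=0.100: state=(3.700, 4.635, 5.700)
t=0.200: state=(5.274, 7.376, 6.722)
t=0.300: state=(7.613, 9.943, 10.182)
t=0.400: state=(9.191, 9.614, 15.407)
t=0.500: state=(8.150, 5.868, 17.843)
t=0.600: state=(5.521, 2.983, 16.155)
t=0.700: state=(3.558, 2.226, 13.290)
t=0.800: state=(2.786, 2.505, 10.768)
t=0.900: state=(2.877, 3.302, 8.923)
t=1.000: state=(3.601, 4.620, 7.927)
t=1.100: state=(4.911, 6.497, 8.135)
t=1.200: state=(6.659, 8.449, 10.082)
t=1.300: state=(8.101, 8.954, 13.553)
t=1.400: state=(8.022, 7.003, 16.183)
t=1.500: state=(6.420, 4.522, 15.970)
t=1.600: state=(4.715, 3.351, 14.028)
t=1.700: state=(3.798, 3.319, 11.901)
t=1.800: state=(3.697, 3.941, 10.248)
t=1.900: state=(4.235, 5.047, 9.372)
t=2.000: state=(5.275, 6.506, 9.575)
t=2.100: state=(6.567, 7.816, 11.096)
t=2.200: state=(7.505, 7.994, 13.492)
t=2.275: state=(7.527, 7.089, 14.923)
largest grid value and its neighbours: z(0.495)=17.83896, z(0.500)=17.84307, z(0.505)=17.83576
parabola through these three points peaks at t≈0.499 with z≈17.84318

max z = 17.843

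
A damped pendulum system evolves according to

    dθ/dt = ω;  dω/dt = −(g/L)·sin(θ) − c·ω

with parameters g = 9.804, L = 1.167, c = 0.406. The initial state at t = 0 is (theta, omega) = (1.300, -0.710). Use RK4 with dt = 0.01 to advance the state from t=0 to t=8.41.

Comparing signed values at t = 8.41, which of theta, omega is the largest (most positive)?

largest component: omega

t=0.000: state=(1.300, -0.710)
step 1 (dt=0.01): k1=(-0.710, -7.807), k2=(-0.749, -7.783), k3=(-0.749, -7.782), k4=(-0.788, -7.758); state += dt/6·(k1+2k2+2k3+k4)
t=0.010: state=(1.293, -0.788)
t=0.020: state=(1.284, -0.865)
t=0.030: state=(1.275, -0.942)
continuing one RK4 step at a time; state shown every 50 steps (Δt=0.5):
t=0.500: state=(0.162, -3.202)
t=1.000: state=(-0.985, -0.765)
t=1.500: state=(-0.528, 2.268)
t=2.000: state=(0.609, 1.511)
t=2.500: state=(0.631, -1.331)
t=3.000: state=(-0.292, -1.704)
t=3.500: state=(-0.599, 0.585)
t=4.000: state=(0.063, 1.576)
t=4.500: state=(0.505, -0.051)
t=5.000: state=(0.084, -1.302)
t=5.500: state=(-0.390, -0.295)
t=6.000: state=(-0.167, 0.987)
t=6.500: state=(0.277, 0.487)
t=7.000: state=(0.204, -0.687)
t=7.500: state=(-0.177, -0.565)
t=8.000: state=(-0.208, 0.427)
t=8.410: state=(0.041, 0.637)
compare at T: theta=0.041, omega=0.637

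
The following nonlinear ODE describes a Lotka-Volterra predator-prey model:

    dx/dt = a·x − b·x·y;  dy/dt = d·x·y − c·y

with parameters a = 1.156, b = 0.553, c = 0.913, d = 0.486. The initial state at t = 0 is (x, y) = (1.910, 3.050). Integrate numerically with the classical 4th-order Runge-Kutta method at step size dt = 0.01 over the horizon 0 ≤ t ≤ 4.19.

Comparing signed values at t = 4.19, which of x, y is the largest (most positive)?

t=0.000: state=(1.910, 3.050)
step 1 (dt=0.01): k1=(-1.014, 0.047), k2=(-1.011, 0.039), k3=(-1.011, 0.039), k4=(-1.009, 0.032); state += dt/6·(k1+2k2+2k3+k4)
t=0.010: state=(1.900, 3.050)
t=0.020: state=(1.890, 3.051)
t=0.030: state=(1.880, 3.051)
continuing one RK4 step at a time; state shown every 20 steps (Δt=0.2):
t=0.200: state=(1.719, 3.030)
t=0.400: state=(1.554, 2.959)
t=0.600: state=(1.420, 2.848)
t=0.800: state=(1.316, 2.710)
t=1.000: state=(1.239, 2.555)
t=1.200: state=(1.188, 2.395)
t=1.400: state=(1.158, 2.236)
t=1.600: state=(1.150, 2.083)
t=1.800: state=(1.160, 1.941)
t=2.000: state=(1.188, 1.813)
t=2.200: state=(1.233, 1.698)
t=2.400: state=(1.294, 1.600)
t=2.600: state=(1.373, 1.517)
t=2.800: state=(1.469, 1.451)
t=3.000: state=(1.581, 1.401)
t=3.200: state=(1.709, 1.370)
t=3.400: state=(1.853, 1.357)
t=3.600: state=(2.009, 1.364)
t=3.800: state=(2.174, 1.392)
t=4.000: state=(2.343, 1.444)
t=4.190: state=(2.498, 1.519)
compare at T: x=2.498, y=1.519

largest component: x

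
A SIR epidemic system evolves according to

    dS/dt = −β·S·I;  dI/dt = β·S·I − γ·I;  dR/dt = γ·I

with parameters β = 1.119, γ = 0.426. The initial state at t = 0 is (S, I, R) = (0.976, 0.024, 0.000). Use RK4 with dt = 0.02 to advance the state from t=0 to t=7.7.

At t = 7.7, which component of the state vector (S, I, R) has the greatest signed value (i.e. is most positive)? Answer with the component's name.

largest component: R

t=0.000: state=(0.976, 0.024, 0.000)
step 1 (dt=0.02): k1=(-0.026, 0.016, 0.010), k2=(-0.026, 0.016, 0.010), k3=(-0.026, 0.016, 0.010), k4=(-0.027, 0.016, 0.010); state += dt/6·(k1+2k2+2k3+k4)
t=0.020: state=(0.975, 0.024, 0.000)
t=0.040: state=(0.975, 0.025, 0.000)
t=0.060: state=(0.974, 0.025, 0.001)
continuing one RK4 step at a time; state shown every 25 steps (Δt=0.5):
t=0.500: state=(0.961, 0.033, 0.006)
t=1.000: state=(0.940, 0.046, 0.014)
t=1.500: state=(0.912, 0.062, 0.026)
t=2.000: state=(0.876, 0.083, 0.041)
t=2.500: state=(0.830, 0.108, 0.062)
t=3.000: state=(0.775, 0.137, 0.088)
t=3.500: state=(0.712, 0.168, 0.120)
t=4.000: state=(0.643, 0.198, 0.159)
t=4.500: state=(0.571, 0.225, 0.204)
t=5.000: state=(0.500, 0.245, 0.254)
t=5.500: state=(0.434, 0.257, 0.308)
t=6.000: state=(0.376, 0.261, 0.364)
t=6.500: state=(0.325, 0.256, 0.419)
t=7.000: state=(0.282, 0.245, 0.472)
t=7.500: state=(0.247, 0.230, 0.523)
t=7.700: state=(0.235, 0.223, 0.542)
compare at T: S=0.235, I=0.223, R=0.542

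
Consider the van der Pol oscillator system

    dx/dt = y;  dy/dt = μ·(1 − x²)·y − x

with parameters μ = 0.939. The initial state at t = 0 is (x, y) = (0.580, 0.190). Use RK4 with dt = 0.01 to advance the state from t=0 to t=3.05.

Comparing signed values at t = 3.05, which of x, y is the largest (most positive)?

largest component: y

t=0.000: state=(0.580, 0.190)
step 1 (dt=0.01): k1=(0.190, -0.462), k2=(0.188, -0.464), k3=(0.188, -0.464), k4=(0.185, -0.467); state += dt/6·(k1+2k2+2k3+k4)
t=0.010: state=(0.582, 0.185)
t=0.020: state=(0.584, 0.181)
t=0.030: state=(0.585, 0.176)
continuing one RK4 step at a time; state shown every 10 steps (Δt=0.1):
t=0.100: state=(0.597, 0.141)
t=0.200: state=(0.608, 0.088)
t=0.300: state=(0.614, 0.030)
t=0.400: state=(0.614, -0.031)
t=0.500: state=(0.608, -0.096)
t=0.600: state=(0.595, -0.164)
t=0.700: state=(0.575, -0.235)
t=0.800: state=(0.548, -0.309)
t=0.900: state=(0.513, -0.385)
t=1.000: state=(0.471, -0.464)
t=1.100: state=(0.420, -0.547)
t=1.200: state=(0.361, -0.633)
t=1.300: state=(0.293, -0.723)
t=1.400: state=(0.216, -0.816)
t=1.500: state=(0.130, -0.912)
t=1.600: state=(0.034, -1.010)
t=1.700: state=(-0.072, -1.107)
t=1.800: state=(-0.187, -1.201)
t=1.900: state=(-0.312, -1.285)
t=2.000: state=(-0.444, -1.354)
t=2.100: state=(-0.582, -1.397)
t=2.200: state=(-0.722, -1.408)
t=2.300: state=(-0.862, -1.377)
t=2.400: state=(-0.996, -1.302)
t=2.500: state=(-1.121, -1.181)
t=2.600: state=(-1.231, -1.024)
t=2.700: state=(-1.325, -0.840)
t=2.800: state=(-1.399, -0.644)
t=2.900: state=(-1.453, -0.449)
t=3.000: state=(-1.489, -0.263)
t=3.050: state=(-1.500, -0.175)
compare at T: x=-1.500, y=-0.175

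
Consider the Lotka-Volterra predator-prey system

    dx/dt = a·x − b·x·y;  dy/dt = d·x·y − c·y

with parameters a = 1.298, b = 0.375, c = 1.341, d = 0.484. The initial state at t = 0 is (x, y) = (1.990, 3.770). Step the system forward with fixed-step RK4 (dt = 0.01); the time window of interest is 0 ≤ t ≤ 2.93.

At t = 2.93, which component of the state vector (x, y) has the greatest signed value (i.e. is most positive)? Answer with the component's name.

largest component: x

t=0.000: state=(1.990, 3.770)
step 1 (dt=0.01): k1=(-0.230, -1.424), k2=(-0.225, -1.424), k3=(-0.225, -1.424), k4=(-0.219, -1.423); state += dt/6·(k1+2k2+2k3+k4)
t=0.010: state=(1.988, 3.756)
t=0.020: state=(1.986, 3.742)
t=0.030: state=(1.984, 3.727)
continuing one RK4 step at a time; state shown every 10 steps (Δt=0.1):
t=0.100: state=(1.972, 3.629)
t=0.200: state=(1.965, 3.490)
t=0.300: state=(1.968, 3.357)
t=0.400: state=(1.980, 3.230)
t=0.500: state=(2.002, 3.110)
t=0.600: state=(2.033, 2.999)
t=0.700: state=(2.073, 2.896)
t=0.800: state=(2.121, 2.803)
t=0.900: state=(2.177, 2.720)
t=1.000: state=(2.242, 2.647)
t=1.100: state=(2.314, 2.585)
t=1.200: state=(2.394, 2.533)
t=1.300: state=(2.481, 2.492)
t=1.400: state=(2.574, 2.463)
t=1.500: state=(2.673, 2.446)
t=1.600: state=(2.777, 2.440)
t=1.700: state=(2.885, 2.447)
t=1.800: state=(2.996, 2.467)
t=1.900: state=(3.108, 2.501)
t=2.000: state=(3.219, 2.549)
t=2.100: state=(3.328, 2.612)
t=2.200: state=(3.430, 2.690)
t=2.300: state=(3.525, 2.784)
t=2.400: state=(3.608, 2.894)
t=2.500: state=(3.678, 3.019)
t=2.600: state=(3.730, 3.158)
t=2.700: state=(3.762, 3.311)
t=2.800: state=(3.771, 3.475)
t=2.900: state=(3.757, 3.647)
t=2.930: state=(3.748, 3.699)
compare at T: x=3.748, y=3.699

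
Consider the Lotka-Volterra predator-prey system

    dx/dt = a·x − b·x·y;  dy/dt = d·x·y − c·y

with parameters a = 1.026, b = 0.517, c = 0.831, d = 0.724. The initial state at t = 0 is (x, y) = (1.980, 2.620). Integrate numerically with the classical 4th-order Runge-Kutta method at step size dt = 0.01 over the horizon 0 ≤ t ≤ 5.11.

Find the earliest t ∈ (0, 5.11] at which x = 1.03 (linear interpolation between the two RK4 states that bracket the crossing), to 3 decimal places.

t = 1.035

t=0.000: state=(1.980, 2.620)
step 1 (dt=0.01): k1=(-0.651, 1.579), k2=(-0.658, 1.577), k3=(-0.657, 1.577), k4=(-0.664, 1.576); state += dt/6·(k1+2k2+2k3+k4)
t=0.010: state=(1.973, 2.636)
t=0.020: state=(1.967, 2.652)
t=0.030: state=(1.960, 2.667)
continuing one RK4 step at a time; state shown every 20 steps (Δt=0.2):
t=0.200: state=(1.825, 2.924)
t=0.400: state=(1.633, 3.182)
t=0.600: state=(1.428, 3.363)
t=0.800: state=(1.232, 3.452)
t=1.000: state=(1.058, 3.450)
t=1.030: state=(1.034, 3.442)
next step: t=1.040: state=(1.026, 3.439) — x has crossed 1.03
linear interpolation between t=1.030 (1.03398) and t=1.040 (1.02623) → t≈1.035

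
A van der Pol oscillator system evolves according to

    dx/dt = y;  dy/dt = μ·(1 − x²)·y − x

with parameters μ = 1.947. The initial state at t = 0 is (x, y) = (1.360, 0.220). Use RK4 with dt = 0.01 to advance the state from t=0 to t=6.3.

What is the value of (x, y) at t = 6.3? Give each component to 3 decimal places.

t=0.000: state=(1.360, 0.220)
step 1 (dt=0.01): k1=(0.220, -1.724), k2=(0.211, -1.712), k3=(0.211, -1.712), k4=(0.203, -1.700); state += dt/6·(k1+2k2+2k3+k4)
t=0.010: state=(1.362, 0.203)
t=0.020: state=(1.364, 0.186)
t=0.030: state=(1.366, 0.169)
continuing one RK4 step at a time; state shown every 25 steps (Δt=0.25):
t=0.250: state=(1.367, -0.135)
t=0.500: state=(1.302, -0.371)
t=0.750: state=(1.186, -0.559)
t=1.000: state=(1.022, -0.765)
t=1.250: state=(0.795, -1.069)
t=1.500: state=(0.468, -1.607)
t=1.750: state=(-0.047, -2.600)
t=2.000: state=(-0.847, -3.658)
t=2.250: state=(-1.660, -2.348)
t=2.500: state=(-1.978, -0.444)
t=2.750: state=(-1.997, 0.159)
t=3.000: state=(-1.935, 0.306)
t=3.250: state=(-1.851, 0.358)
t=3.500: state=(-1.757, 0.396)
t=3.750: state=(-1.653, 0.436)
t=4.000: state=(-1.537, 0.489)
t=4.250: state=(-1.407, 0.560)
t=4.500: state=(-1.255, 0.664)
t=4.750: state=(-1.070, 0.828)
t=5.000: state=(-0.831, 1.110)
t=5.250: state=(-0.494, 1.640)
t=5.500: state=(0.029, 2.645)
t=5.750: state=(0.846, 3.738)
t=6.000: state=(1.674, 2.377)
t=6.250: state=(1.993, 0.434)
t=6.300: state=(2.010, 0.237)

(x, y) = (2.010, 0.237)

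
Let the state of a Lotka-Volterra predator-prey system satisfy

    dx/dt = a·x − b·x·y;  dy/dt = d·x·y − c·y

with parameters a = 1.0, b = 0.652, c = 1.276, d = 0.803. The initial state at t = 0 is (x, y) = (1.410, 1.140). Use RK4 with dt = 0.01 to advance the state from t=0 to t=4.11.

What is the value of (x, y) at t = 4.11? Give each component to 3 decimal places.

t=0.000: state=(1.410, 1.140)
step 1 (dt=0.01): k1=(0.362, -0.164), k2=(0.363, -0.162), k3=(0.363, -0.162), k4=(0.364, -0.160); state += dt/6·(k1+2k2+2k3+k4)
t=0.010: state=(1.414, 1.138)
t=0.020: state=(1.417, 1.137)
t=0.030: state=(1.421, 1.135)
continuing one RK4 step at a time; state shown every 20 steps (Δt=0.2):
t=0.200: state=(1.487, 1.114)
t=0.400: state=(1.572, 1.104)
t=0.600: state=(1.662, 1.109)
t=0.800: state=(1.755, 1.130)
t=1.000: state=(1.845, 1.169)
t=1.200: state=(1.928, 1.227)
t=1.400: state=(1.998, 1.303)
t=1.600: state=(2.047, 1.397)
t=1.800: state=(2.069, 1.507)
t=2.000: state=(2.060, 1.627)
t=2.200: state=(2.019, 1.750)
t=2.400: state=(1.948, 1.865)
t=2.600: state=(1.853, 1.961)
t=2.800: state=(1.744, 2.029)
t=3.000: state=(1.631, 2.061)
t=3.200: state=(1.523, 2.057)
t=3.400: state=(1.425, 2.019)
t=3.600: state=(1.343, 1.953)
t=3.800: state=(1.279, 1.867)
t=4.000: state=(1.232, 1.769)
t=4.110: state=(1.214, 1.713)

(x, y) = (1.214, 1.713)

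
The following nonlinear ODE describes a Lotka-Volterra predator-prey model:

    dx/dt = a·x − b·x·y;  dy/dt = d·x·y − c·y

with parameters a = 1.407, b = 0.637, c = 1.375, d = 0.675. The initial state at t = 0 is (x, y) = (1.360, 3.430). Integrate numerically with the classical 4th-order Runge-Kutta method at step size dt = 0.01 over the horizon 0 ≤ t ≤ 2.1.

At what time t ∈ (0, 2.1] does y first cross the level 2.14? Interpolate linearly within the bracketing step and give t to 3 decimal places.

t=0.000: state=(1.360, 3.430)
step 1 (dt=0.01): k1=(-1.058, -1.568), k2=(-1.047, -1.576), k3=(-1.047, -1.576), k4=(-1.036, -1.584); state += dt/6·(k1+2k2+2k3+k4)
t=0.010: state=(1.350, 3.414)
t=0.020: state=(1.339, 3.398)
t=0.030: state=(1.329, 3.382)
continuing one RK4 step at a time; state shown every 10 steps (Δt=0.1):
t=0.100: state=(1.265, 3.266)
t=0.200: state=(1.189, 3.092)
t=0.300: state=(1.130, 2.914)
t=0.400: state=(1.087, 2.736)
t=0.500: state=(1.057, 2.564)
t=0.600: state=(1.039, 2.398)
t=0.700: state=(1.031, 2.241)
t=0.760: state=(1.032, 2.151)
next step: t=0.770: state=(1.032, 2.137) — y has crossed 2.14
linear interpolation between t=0.760 (2.15146) and t=0.770 (2.13692) → t≈0.768

t = 0.768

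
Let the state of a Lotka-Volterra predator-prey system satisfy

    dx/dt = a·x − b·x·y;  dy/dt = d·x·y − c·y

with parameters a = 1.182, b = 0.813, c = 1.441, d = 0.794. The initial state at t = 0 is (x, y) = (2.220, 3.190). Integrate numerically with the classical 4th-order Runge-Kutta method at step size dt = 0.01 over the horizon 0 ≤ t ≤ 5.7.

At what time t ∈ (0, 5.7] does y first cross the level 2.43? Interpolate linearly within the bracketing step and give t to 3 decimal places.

t=0.000: state=(2.220, 3.190)
step 1 (dt=0.01): k1=(-3.133, 1.026), k2=(-3.121, 0.988), k3=(-3.120, 0.988), k4=(-3.107, 0.950); state += dt/6·(k1+2k2+2k3+k4)
t=0.010: state=(2.189, 3.200)
t=0.020: state=(2.158, 3.209)
t=0.030: state=(2.127, 3.217)
continuing one RK4 step at a time; state shown every 20 steps (Δt=0.2):
t=0.200: state=(1.660, 3.248)
t=0.400: state=(1.255, 3.062)
t=0.600: state=(0.991, 2.739)
t=0.760: state=(0.855, 2.444)
next step: t=0.770: state=(0.848, 2.426) — y has crossed 2.43
linear interpolation between t=0.760 (2.44437) and t=0.770 (2.42574) → t≈0.768

t = 0.768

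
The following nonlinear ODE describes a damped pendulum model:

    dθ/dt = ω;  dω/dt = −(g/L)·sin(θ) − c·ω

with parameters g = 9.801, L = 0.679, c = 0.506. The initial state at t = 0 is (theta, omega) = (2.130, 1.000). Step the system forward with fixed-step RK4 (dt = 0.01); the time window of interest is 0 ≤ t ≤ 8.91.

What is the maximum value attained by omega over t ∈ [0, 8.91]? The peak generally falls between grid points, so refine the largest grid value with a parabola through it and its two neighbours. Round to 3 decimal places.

max omega = 4.769

t=0.000: state=(2.130, 1.000)
step 1 (dt=0.01): k1=(1.000, -12.742), k2=(0.936, -12.671), k3=(0.937, -12.674), k4=(0.873, -12.605); state += dt/6·(k1+2k2+2k3+k4)
t=0.010: state=(2.139, 0.873)
t=0.020: state=(2.147, 0.748)
t=0.030: state=(2.154, 0.624)
continuing one RK4 step at a time; state shown every 50 steps (Δt=0.5):
t=0.500: state=(1.118, -5.032)
t=1.000: state=(-1.359, -2.404)
t=1.500: state=(-0.784, 4.193)
t=2.000: state=(1.116, 1.418)
t=2.500: state=(0.300, -3.780)
t=3.000: state=(-0.935, 0.025)
t=3.500: state=(0.135, 2.949)
t=4.000: state=(0.660, -1.227)
t=4.500: state=(-0.404, -1.700)
t=5.000: state=(-0.316, 1.789)
t=5.500: state=(0.467, 0.428)
t=6.000: state=(0.003, -1.621)
t=6.500: state=(-0.363, 0.508)
t=7.000: state=(0.191, 0.984)
t=7.500: state=(0.178, -0.927)
t=8.000: state=(-0.245, -0.259)
t=8.500: state=(-0.004, 0.864)
t=8.910: state=(0.205, -0.022)
largest grid value and its neighbours: omega(1.620)=4.76194, omega(1.630)=4.76850, omega(1.640)=4.76829
parabola through these three points peaks at t≈1.635 with omega≈4.76924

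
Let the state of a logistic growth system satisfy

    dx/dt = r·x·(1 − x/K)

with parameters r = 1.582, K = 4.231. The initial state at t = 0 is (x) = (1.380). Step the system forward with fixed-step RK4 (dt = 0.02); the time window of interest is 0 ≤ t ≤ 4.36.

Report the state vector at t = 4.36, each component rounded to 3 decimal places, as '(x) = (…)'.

(x) = (4.222)

t=0.000: state=(1.380)
step 1 (dt=0.02): k1=(1.471), k2=(1.479), k3=(1.479), k4=(1.487); state += dt/6·(k1+2k2+2k3+k4)
t=0.020: state=(1.410)
t=0.040: state=(1.439)
t=0.060: state=(1.470)
continuing one RK4 step at a time; state shown every 10 steps (Δt=0.2):
t=0.200: state=(1.689)
t=0.400: state=(2.017)
t=0.600: state=(2.351)
t=0.800: state=(2.673)
t=1.000: state=(2.970)
t=1.200: state=(3.231)
t=1.400: state=(3.452)
t=1.600: state=(3.634)
t=1.800: state=(3.778)
t=2.000: state=(3.891)
t=2.200: state=(3.978)
t=2.400: state=(4.044)
t=2.600: state=(4.093)
t=2.800: state=(4.129)
t=3.000: state=(4.156)
t=3.200: state=(4.176)
t=3.400: state=(4.191)
t=3.600: state=(4.202)
t=3.800: state=(4.210)
t=4.000: state=(4.215)
t=4.200: state=(4.220)
t=4.360: state=(4.222)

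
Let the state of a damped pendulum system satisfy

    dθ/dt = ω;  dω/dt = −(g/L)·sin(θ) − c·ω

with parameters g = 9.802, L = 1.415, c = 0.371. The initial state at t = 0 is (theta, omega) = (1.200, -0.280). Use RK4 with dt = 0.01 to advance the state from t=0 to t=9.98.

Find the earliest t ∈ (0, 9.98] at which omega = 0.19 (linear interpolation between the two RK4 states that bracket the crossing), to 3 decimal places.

t = 1.283

t=0.000: state=(1.200, -0.280)
step 1 (dt=0.01): k1=(-0.280, -6.353), k2=(-0.312, -6.337), k3=(-0.312, -6.337), k4=(-0.343, -6.321); state += dt/6·(k1+2k2+2k3+k4)
t=0.010: state=(1.197, -0.343)
t=0.020: state=(1.193, -0.406)
t=0.030: state=(1.189, -0.469)
continuing one RK4 step at a time; state shown every 50 steps (Δt=0.5):
t=0.500: state=(0.385, -2.595)
t=1.000: state=(-0.761, -1.387)
t=1.280: state=(-0.932, 0.173)
next step: t=1.290: state=(-0.930, 0.228) — omega has crossed 0.19
linear interpolation between t=1.280 (0.17318) and t=1.290 (0.22801) → t≈1.283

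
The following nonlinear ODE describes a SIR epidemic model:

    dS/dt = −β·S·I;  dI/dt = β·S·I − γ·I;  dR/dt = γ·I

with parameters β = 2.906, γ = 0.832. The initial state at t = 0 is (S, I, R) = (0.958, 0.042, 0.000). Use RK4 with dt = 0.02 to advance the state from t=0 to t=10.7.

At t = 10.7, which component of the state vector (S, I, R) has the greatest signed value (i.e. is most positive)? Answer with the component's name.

t=0.000: state=(0.958, 0.042, 0.000)
step 1 (dt=0.02): k1=(-0.117, 0.082, 0.035), k2=(-0.119, 0.083, 0.036), k3=(-0.119, 0.083, 0.036), k4=(-0.121, 0.085, 0.036); state += dt/6·(k1+2k2+2k3+k4)
t=0.020: state=(0.956, 0.044, 0.001)
t=0.040: state=(0.953, 0.045, 0.001)
t=0.060: state=(0.951, 0.047, 0.002)
continuing one RK4 step at a time; state shown every 25 steps (Δt=0.5):
t=0.500: state=(0.866, 0.105, 0.029)
t=1.000: state=(0.689, 0.217, 0.095)
t=1.500: state=(0.460, 0.330, 0.210)
t=2.000: state=(0.274, 0.368, 0.358)
t=2.500: state=(0.164, 0.331, 0.505)
t=3.000: state=(0.106, 0.264, 0.629)
t=3.500: state=(0.076, 0.199, 0.725)
t=4.000: state=(0.059, 0.144, 0.796)
t=4.500: state=(0.050, 0.103, 0.847)
t=5.000: state=(0.044, 0.073, 0.883)
t=5.500: state=(0.040, 0.051, 0.909)
t=6.000: state=(0.038, 0.036, 0.927)
t=6.500: state=(0.036, 0.025, 0.939)
t=7.000: state=(0.035, 0.017, 0.948)
t=7.500: state=(0.034, 0.012, 0.954)
t=8.000: state=(0.034, 0.008, 0.958)
t=8.500: state=(0.033, 0.006, 0.961)
t=9.000: state=(0.033, 0.004, 0.963)
t=9.500: state=(0.033, 0.003, 0.964)
t=10.000: state=(0.033, 0.002, 0.965)
t=10.500: state=(0.033, 0.001, 0.966)
t=10.700: state=(0.033, 0.001, 0.966)
compare at T: S=0.033, I=0.001, R=0.966

largest component: R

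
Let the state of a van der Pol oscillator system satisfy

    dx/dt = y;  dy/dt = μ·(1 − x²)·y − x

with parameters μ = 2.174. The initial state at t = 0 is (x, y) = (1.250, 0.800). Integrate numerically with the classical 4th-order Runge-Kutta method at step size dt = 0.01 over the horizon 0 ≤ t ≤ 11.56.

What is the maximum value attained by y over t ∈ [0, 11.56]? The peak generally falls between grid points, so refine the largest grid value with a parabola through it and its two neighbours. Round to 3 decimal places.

max y = 4.030

t=0.000: state=(1.250, 0.800)
step 1 (dt=0.01): k1=(0.800, -2.228), k2=(0.789, -2.236), k3=(0.789, -2.236), k4=(0.778, -2.242); state += dt/6·(k1+2k2+2k3+k4)
t=0.010: state=(1.258, 0.778)
t=0.020: state=(1.266, 0.755)
t=0.030: state=(1.273, 0.733)
continuing one RK4 step at a time; state shown every 50 steps (Δt=0.5):
t=0.500: state=(1.395, -0.117)
t=1.000: state=(1.226, -0.517)
t=1.500: state=(0.870, -0.965)
t=2.000: state=(0.105, -2.426)
t=2.500: state=(-1.601, -2.804)
t=3.000: state=(-2.005, 0.146)
t=3.500: state=(-1.872, 0.321)
t=4.000: state=(-1.697, 0.381)
t=4.500: state=(-1.485, 0.473)
t=5.000: state=(-1.209, 0.657)
t=5.500: state=(-0.778, 1.162)
t=6.000: state=(0.181, 3.091)
t=6.500: state=(1.847, 1.608)
t=7.000: state=(1.992, -0.229)
t=7.500: state=(1.845, -0.332)
t=8.000: state=(1.664, -0.394)
t=8.500: state=(1.444, -0.495)
t=9.000: state=(1.151, -0.708)
t=9.500: state=(0.674, -1.330)
t=10.000: state=(-0.464, -3.611)
t=10.500: state=(-1.950, -0.867)
t=11.000: state=(-1.971, 0.263)
t=11.500: state=(-1.816, 0.341)
t=11.560: state=(-1.796, 0.348)
largest grid value and its neighbours: y(6.200)=4.02792, y(6.210)=4.03009, y(6.220)=4.02514
parabola through these three points peaks at t≈6.208 with y≈4.03023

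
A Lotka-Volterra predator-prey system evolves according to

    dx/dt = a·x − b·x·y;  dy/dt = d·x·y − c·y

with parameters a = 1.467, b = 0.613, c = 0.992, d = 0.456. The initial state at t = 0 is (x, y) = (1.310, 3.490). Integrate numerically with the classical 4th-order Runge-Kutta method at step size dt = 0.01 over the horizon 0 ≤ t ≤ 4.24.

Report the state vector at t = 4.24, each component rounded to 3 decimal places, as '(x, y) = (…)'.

t=0.000: state=(1.310, 3.490)
step 1 (dt=0.01): k1=(-0.881, -1.377), k2=(-0.872, -1.382), k3=(-0.872, -1.381), k4=(-0.864, -1.386); state += dt/6·(k1+2k2+2k3+k4)
t=0.010: state=(1.301, 3.476)
t=0.020: state=(1.293, 3.462)
t=0.030: state=(1.284, 3.448)
continuing one RK4 step at a time; state shown every 20 steps (Δt=0.2):
t=0.200: state=(1.165, 3.202)
t=0.400: state=(1.075, 2.907)
t=0.600: state=(1.027, 2.623)
t=0.800: state=(1.015, 2.360)
t=1.000: state=(1.034, 2.125)
t=1.200: state=(1.082, 1.918)
t=1.400: state=(1.160, 1.742)
t=1.600: state=(1.268, 1.596)
t=1.800: state=(1.409, 1.478)
t=2.000: state=(1.585, 1.389)
t=2.200: state=(1.800, 1.329)
t=2.400: state=(2.056, 1.299)
t=2.600: state=(2.351, 1.302)
t=2.800: state=(2.682, 1.342)
t=3.000: state=(3.037, 1.429)
t=3.200: state=(3.390, 1.571)
t=3.400: state=(3.705, 1.781)
t=3.600: state=(3.927, 2.070)
t=3.800: state=(3.997, 2.440)
t=4.000: state=(3.872, 2.869)
t=4.200: state=(3.555, 3.305)
t=4.240: state=(3.473, 3.387)

(x, y) = (3.473, 3.387)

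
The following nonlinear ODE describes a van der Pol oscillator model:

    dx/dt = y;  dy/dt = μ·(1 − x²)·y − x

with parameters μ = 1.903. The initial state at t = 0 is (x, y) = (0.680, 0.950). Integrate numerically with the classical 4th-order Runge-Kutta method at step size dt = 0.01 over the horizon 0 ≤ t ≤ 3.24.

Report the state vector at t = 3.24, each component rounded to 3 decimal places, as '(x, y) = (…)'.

(x, y) = (-1.981, -0.250)

t=0.000: state=(0.680, 0.950)
step 1 (dt=0.01): k1=(0.950, 0.292), k2=(0.951, 0.277), k3=(0.951, 0.277), k4=(0.953, 0.262); state += dt/6·(k1+2k2+2k3+k4)
t=0.010: state=(0.690, 0.953)
t=0.020: state=(0.699, 0.955)
t=0.030: state=(0.709, 0.957)
continuing one RK4 step at a time; state shown every 20 steps (Δt=0.2):
t=0.200: state=(0.871, 0.939)
t=0.400: state=(1.045, 0.773)
t=0.600: state=(1.173, 0.494)
t=0.800: state=(1.241, 0.192)
t=1.000: state=(1.252, -0.070)
t=1.200: state=(1.216, -0.282)
t=1.400: state=(1.142, -0.463)
t=1.600: state=(1.032, -0.642)
t=1.800: state=(0.882, -0.858)
t=2.000: state=(0.683, -1.162)
t=2.200: state=(0.406, -1.639)
t=2.400: state=(0.008, -2.398)
t=2.600: state=(-0.567, -3.323)
t=2.800: state=(-1.259, -3.307)
t=3.000: state=(-1.774, -1.706)
t=3.200: state=(-1.968, -0.400)
t=3.240: state=(-1.981, -0.250)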